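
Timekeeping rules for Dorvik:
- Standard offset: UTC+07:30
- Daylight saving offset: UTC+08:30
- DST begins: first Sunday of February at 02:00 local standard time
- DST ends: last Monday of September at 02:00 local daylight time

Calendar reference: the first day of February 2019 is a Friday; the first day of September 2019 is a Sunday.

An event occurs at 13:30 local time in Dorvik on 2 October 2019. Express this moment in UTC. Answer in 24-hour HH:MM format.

1 February 2019 is a Friday, so the first Sunday is February 3.
1 September 2019 is a Sunday, so Mondays fall on 2, 9, 16, 23, 30; the last is September 30.
2 October 2019 does not fall between 3 February and 30 September, so daylight saving is not in effect and Dorvik is at UTC+07:30.
13:30 local − 7h30m = 06:00 UTC.

06:00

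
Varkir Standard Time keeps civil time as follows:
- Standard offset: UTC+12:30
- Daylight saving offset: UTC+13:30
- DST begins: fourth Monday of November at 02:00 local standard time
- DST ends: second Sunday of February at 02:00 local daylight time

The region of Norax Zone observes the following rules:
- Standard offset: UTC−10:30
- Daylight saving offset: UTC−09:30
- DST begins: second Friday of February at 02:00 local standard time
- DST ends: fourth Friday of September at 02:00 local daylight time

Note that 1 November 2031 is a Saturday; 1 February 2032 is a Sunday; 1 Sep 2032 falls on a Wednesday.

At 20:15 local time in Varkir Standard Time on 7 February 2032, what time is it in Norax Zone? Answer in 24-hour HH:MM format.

1 November 2031 is a Saturday, so the first Monday is November 3 and the fourth is November 24.
1 February 2032 is a Sunday, so the first Sunday is February 1 and the second is February 8.
7 February 2032 falls between 24 November 2031 and 8 February 2032, so daylight saving is in effect and Varkir Standard Time is at UTC+13:30.
20:15 Varkir Standard Time − 13h30m = 06:45 UTC.
1 February 2032 is a Sunday, so the first Friday is February 6 and the second is February 13.
1 September 2032 is a Wednesday, so the first Friday is September 3 and the fourth is September 24.
At the standard offset (UTC−10:30), 06:45 UTC − 10h30m = 20:15 Norax Zone standard time (rolling into the previous day, 6 February 2032).
The standard-time date in Norax Zone, 6 February 2032, is outside the daylight-saving period (13 February – 24 September), so Norax Zone is on standard time, UTC−10:30.
06:45 UTC − 10h30m = 20:15 Norax Zone (rolling into the previous day, 6 February 2032).

20:15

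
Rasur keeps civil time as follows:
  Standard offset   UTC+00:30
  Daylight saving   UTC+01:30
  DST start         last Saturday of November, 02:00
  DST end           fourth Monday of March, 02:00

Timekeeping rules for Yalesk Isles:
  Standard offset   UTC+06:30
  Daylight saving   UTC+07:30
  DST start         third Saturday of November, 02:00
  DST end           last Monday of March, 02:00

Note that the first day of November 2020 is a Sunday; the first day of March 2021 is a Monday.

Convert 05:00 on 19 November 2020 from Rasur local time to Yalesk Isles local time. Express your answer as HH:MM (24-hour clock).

1 November 2020 is a Sunday, so Saturdays fall on 7, 14, 21, 28; the last is November 28.
1 March 2021 is a Monday, so the first Monday is March 1 and the fourth is March 22.
19 November 2020 does not fall between 28 November 2020 and 22 March 2021, so daylight saving is not in effect and Rasur is at UTC+00:30.
05:00 Rasur − 0h30m = 04:30 UTC.
1 November 2020 is a Sunday, so the first Saturday is November 7 and the third is November 21.
1 March 2021 is a Monday, so Mondays fall on 1, 8, 15, 22, 29; the last is March 29.
At the standard offset (UTC+06:30), 04:30 UTC + 6h30m = 11:00 Yalesk Isles standard time.
Daylight saving runs 21 November 2020 – 29 March 2021; the standard-time date in Yalesk Isles, 19 November 2020, is outside that window, so Yalesk Isles is on standard time at UTC+06:30.
04:30 UTC + 6h30m = 11:00 Yalesk Isles.

11:00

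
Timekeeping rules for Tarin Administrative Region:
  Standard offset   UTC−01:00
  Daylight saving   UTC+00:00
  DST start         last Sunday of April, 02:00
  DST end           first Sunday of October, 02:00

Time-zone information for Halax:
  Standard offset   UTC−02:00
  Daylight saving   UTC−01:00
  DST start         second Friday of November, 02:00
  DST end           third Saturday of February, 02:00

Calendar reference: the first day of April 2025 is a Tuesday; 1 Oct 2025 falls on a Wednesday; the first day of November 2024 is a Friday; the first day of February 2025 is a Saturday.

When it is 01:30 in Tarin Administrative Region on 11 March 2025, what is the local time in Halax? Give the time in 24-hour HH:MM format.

00:30

1 April 2025 is a Tuesday, so Sundays fall on 6, 13, 20, 27; the last is April 27.
1 October 2025 is a Wednesday, so the first Sunday is October 5.
11 March 2025 does not fall between 27 April and 5 October, so daylight saving is not in effect and Tarin Administrative Region is at UTC−01:00.
01:30 Tarin Administrative Region + 1h = 02:30 UTC.
1 November 2024 is a Friday, so the first Friday is November 1 and the second is November 8.
1 February 2025 is a Saturday, so the first Saturday is February 1 and the third is February 15.
At the standard offset (UTC−02:00), 02:30 UTC − 2h = 00:30 Halax standard time.
The standard-time date in Halax, 11 March 2025, is outside the daylight-saving period (8 November 2024 – 15 February 2025), so Halax is on standard time, UTC−02:00.
02:30 UTC − 2h = 00:30 Halax.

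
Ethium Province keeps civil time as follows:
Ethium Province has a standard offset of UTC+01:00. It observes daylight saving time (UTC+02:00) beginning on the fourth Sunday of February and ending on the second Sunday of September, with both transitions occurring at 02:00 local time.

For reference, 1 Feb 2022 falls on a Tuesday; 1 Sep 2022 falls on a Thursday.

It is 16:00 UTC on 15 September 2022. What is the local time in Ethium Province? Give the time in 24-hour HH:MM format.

1 February 2022 is a Tuesday, so the first Sunday is February 6 and the fourth is February 27.
1 September 2022 is a Thursday, so the first Sunday is September 4 and the second is September 11.
At the standard offset (UTC+01:00), 16:00 UTC + 1h = 17:00 Ethium Province standard time.
The standard-time date in Ethium Province, 15 September 2022, does not fall between 27 February and 11 September, so daylight saving is not in effect and Ethium Province is at UTC+01:00.
16:00 UTC + 1h = 17:00 local.

17:00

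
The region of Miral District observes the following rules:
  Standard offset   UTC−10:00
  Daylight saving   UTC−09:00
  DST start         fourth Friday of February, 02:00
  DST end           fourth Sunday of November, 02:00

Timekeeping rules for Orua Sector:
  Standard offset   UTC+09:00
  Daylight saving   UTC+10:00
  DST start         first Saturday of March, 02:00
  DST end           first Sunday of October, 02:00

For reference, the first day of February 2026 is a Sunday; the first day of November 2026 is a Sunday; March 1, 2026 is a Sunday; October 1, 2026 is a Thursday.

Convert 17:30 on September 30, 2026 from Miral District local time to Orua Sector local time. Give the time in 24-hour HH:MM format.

1 February 2026 is a Sunday, so the first Friday is February 6 and the fourth is February 27.
1 November 2026 is a Sunday, so the first Sunday is November 1 and the fourth is November 22.
Daylight saving runs 27 February – 22 November; September 30, 2026 is inside that window, so Miral District is at UTC−09:00.
17:30 Miral District + 9h = 02:30 UTC (rolling into the next day, 1 October 2026).
1 March 2026 is a Sunday, so the first Saturday is March 7.
1 October 2026 is a Thursday, so the first Sunday is October 4.
At the standard offset (UTC+09:00), 02:30 UTC + 9h = 11:30 Orua Sector standard time.
Daylight saving runs 7 March – 4 October; the standard-time date in Orua Sector, October 1, 2026, is inside that window, so Orua Sector is at UTC+10:00.
02:30 UTC + 10h = 12:30 Orua Sector.

12:30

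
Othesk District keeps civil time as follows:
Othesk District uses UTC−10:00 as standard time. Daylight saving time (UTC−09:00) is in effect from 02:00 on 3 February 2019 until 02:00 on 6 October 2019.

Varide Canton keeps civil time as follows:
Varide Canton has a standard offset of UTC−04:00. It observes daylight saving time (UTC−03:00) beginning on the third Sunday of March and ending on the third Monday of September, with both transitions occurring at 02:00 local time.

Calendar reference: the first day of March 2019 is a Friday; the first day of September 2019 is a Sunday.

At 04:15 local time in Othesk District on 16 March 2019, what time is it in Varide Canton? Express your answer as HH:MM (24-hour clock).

16 March 2019 lies within the daylight-saving period (3 February – 6 October), so Othesk District is on daylight time, UTC−09:00.
04:15 Othesk District + 9h = 13:15 UTC.
1 March 2019 is a Friday, so the first Sunday is March 3 and the third is March 17.
1 September 2019 is a Sunday, so the first Monday is September 2 and the third is September 16.
At the standard offset (UTC−04:00), 13:15 UTC − 4h = 09:15 Varide Canton standard time.
The standard-time date in Varide Canton, 16 March 2019, does not fall between 17 March and 16 September, so daylight saving is not in effect and Varide Canton is at UTC−04:00.
13:15 UTC − 4h = 09:15 Varide Canton.

09:15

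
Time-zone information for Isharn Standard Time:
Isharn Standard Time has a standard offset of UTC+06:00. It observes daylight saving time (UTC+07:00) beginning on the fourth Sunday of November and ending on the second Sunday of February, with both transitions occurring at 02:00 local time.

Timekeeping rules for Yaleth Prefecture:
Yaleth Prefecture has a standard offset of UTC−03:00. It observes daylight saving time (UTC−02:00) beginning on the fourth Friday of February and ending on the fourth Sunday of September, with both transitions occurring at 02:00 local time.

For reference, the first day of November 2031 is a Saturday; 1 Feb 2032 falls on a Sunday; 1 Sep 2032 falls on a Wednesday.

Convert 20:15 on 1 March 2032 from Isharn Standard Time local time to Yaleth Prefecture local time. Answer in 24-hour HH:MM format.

12:15

1 November 2031 is a Saturday, so the first Sunday is November 2 and the fourth is November 23.
1 February 2032 is a Sunday, so the first Sunday is February 1 and the second is February 8.
1 March 2032 is outside the daylight-saving period (23 November 2031 – 8 February 2032), so Isharn Standard Time is on standard time, UTC+06:00.
20:15 Isharn Standard Time − 6h = 14:15 UTC.
1 February 2032 is a Sunday, so the first Friday is February 6 and the fourth is February 27.
1 September 2032 is a Wednesday, so the first Sunday is September 5 and the fourth is September 26.
At the standard offset (UTC−03:00), 14:15 UTC − 3h = 11:15 Yaleth Prefecture standard time.
The standard-time date in Yaleth Prefecture, 1 March 2032, falls between 27 February and 26 September, so daylight saving is in effect and Yaleth Prefecture is at UTC−02:00.
14:15 UTC − 2h = 12:15 Yaleth Prefecture.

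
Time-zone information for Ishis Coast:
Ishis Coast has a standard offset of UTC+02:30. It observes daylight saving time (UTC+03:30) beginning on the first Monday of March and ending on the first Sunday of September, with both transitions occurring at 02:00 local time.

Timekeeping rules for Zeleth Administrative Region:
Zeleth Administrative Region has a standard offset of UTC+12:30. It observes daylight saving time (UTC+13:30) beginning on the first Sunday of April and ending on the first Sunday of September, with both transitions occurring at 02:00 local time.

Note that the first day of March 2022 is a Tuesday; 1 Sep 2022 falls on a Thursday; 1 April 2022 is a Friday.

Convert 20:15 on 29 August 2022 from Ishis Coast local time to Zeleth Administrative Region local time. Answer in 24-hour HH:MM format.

1 March 2022 is a Tuesday, so the first Monday is March 7.
1 September 2022 is a Thursday, so the first Sunday is September 4.
Daylight saving runs 7 March – 4 September; 29 August 2022 is inside that window, so Ishis Coast is at UTC+03:30.
20:15 Ishis Coast − 3h30m = 16:45 UTC.
1 April 2022 is a Friday, so the first Sunday is April 3.
1 September 2022 is a Thursday, so the first Sunday is September 4.
At the standard offset (UTC+12:30), 16:45 UTC + 12h30m = 05:15 Zeleth Administrative Region standard time (rolling into the next day, 30 August 2022).
The standard-time date in Zeleth Administrative Region, 30 August 2022, falls between 3 April and 4 September, so daylight saving is in effect and Zeleth Administrative Region is at UTC+13:30.
16:45 UTC + 13h30m = 06:15 Zeleth Administrative Region (rolling into the next day, 30 August 2022).

06:15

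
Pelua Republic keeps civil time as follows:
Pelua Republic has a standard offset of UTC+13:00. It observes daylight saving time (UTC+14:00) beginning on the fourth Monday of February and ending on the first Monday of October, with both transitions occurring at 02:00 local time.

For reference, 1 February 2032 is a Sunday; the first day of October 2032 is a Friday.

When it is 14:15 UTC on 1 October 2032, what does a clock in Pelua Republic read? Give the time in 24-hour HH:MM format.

04:15

1 February 2032 is a Sunday, so the first Monday is February 2 and the fourth is February 23.
1 October 2032 is a Friday, so the first Monday is October 4.
At the standard offset (UTC+13:00), 14:15 UTC + 13h = 03:15 Pelua Republic standard time (rolling into the next day, 2 October 2032).
The standard-time date in Pelua Republic, 2 October 2032, lies within the daylight-saving period (23 February – 4 October), so Pelua Republic is on daylight time, UTC+14:00.
14:15 UTC + 14h = 04:15 local (rolling into the next day, 2 October 2032).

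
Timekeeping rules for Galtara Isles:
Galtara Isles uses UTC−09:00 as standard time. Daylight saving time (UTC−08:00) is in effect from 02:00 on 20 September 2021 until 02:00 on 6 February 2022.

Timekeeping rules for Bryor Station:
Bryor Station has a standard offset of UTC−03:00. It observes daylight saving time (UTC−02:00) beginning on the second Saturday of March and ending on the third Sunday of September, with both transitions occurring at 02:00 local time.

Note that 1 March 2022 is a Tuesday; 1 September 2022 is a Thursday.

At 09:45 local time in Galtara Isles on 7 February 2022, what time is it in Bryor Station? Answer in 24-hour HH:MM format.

15:45

7 February 2022 is outside the daylight-saving period (20 September 2021 – 6 February 2022), so Galtara Isles is on standard time, UTC−09:00.
09:45 Galtara Isles + 9h = 18:45 UTC.
1 March 2022 is a Tuesday, so the first Saturday is March 5 and the second is March 12.
1 September 2022 is a Thursday, so the first Sunday is September 4 and the third is September 18.
At the standard offset (UTC−03:00), 18:45 UTC − 3h = 15:45 Bryor Station standard time.
The standard-time date in Bryor Station, 7 February 2022, does not fall between 12 March and 18 September, so daylight saving is not in effect and Bryor Station is at UTC−03:00.
18:45 UTC − 3h = 15:45 Bryor Station.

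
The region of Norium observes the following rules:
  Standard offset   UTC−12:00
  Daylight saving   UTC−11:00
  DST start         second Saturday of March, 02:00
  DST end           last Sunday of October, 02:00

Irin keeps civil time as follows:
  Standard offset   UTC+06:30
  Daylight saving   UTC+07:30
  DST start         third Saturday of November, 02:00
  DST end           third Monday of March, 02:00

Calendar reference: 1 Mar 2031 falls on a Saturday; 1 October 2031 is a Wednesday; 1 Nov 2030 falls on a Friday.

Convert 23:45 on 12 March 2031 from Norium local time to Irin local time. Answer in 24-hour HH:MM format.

18:15

1 March 2031 is a Saturday, so the first Saturday is March 1 and the second is March 8.
1 October 2031 is a Wednesday, so Sundays fall on 5, 12, 19, 26; the last is October 26.
12 March 2031 falls between 8 March and 26 October, so daylight saving is in effect and Norium is at UTC−11:00.
23:45 Norium + 11h = 10:45 UTC (rolling into the next day, 13 March 2031).
1 November 2030 is a Friday, so the first Saturday is November 2 and the third is November 16.
1 March 2031 is a Saturday, so the first Monday is March 3 and the third is March 17.
At the standard offset (UTC+06:30), 10:45 UTC + 6h30m = 17:15 Irin standard time.
Daylight saving runs 16 November 2030 – 17 March 2031; the standard-time date in Irin, 13 March 2031, is inside that window, so Irin is at UTC+07:30.
10:45 UTC + 7h30m = 18:15 Irin.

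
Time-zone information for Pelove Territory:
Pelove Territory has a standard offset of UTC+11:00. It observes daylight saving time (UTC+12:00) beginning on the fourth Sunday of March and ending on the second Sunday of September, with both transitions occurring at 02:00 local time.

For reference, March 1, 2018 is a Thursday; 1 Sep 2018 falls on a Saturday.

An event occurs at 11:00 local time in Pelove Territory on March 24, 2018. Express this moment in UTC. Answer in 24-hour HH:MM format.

00:00

1 March 2018 is a Thursday, so the first Sunday is March 4 and the fourth is March 25.
1 September 2018 is a Saturday, so the first Sunday is September 2 and the second is September 9.
March 24, 2018 is outside the daylight-saving period (25 March – 9 September), so Pelove Territory is on standard time, UTC+11:00.
11:00 local − 11h = 00:00 UTC.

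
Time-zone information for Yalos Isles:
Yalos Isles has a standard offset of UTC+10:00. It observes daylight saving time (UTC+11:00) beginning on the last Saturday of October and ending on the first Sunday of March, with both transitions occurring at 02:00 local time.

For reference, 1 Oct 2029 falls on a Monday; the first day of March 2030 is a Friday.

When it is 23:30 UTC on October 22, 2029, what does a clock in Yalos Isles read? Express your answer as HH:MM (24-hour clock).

1 October 2029 is a Monday, so Saturdays fall on 6, 13, 20, 27; the last is October 27.
1 March 2030 is a Friday, so the first Sunday is March 3.
At the standard offset (UTC+10:00), 23:30 UTC + 10h = 09:30 Yalos Isles standard time (rolling into the next day, 23 October 2029).
The standard-time date in Yalos Isles, October 23, 2029, is outside the daylight-saving period (27 October 2029 – 3 March 2030), so Yalos Isles is on standard time, UTC+10:00.
23:30 UTC + 10h = 09:30 local (rolling into the next day, 23 October 2029).

09:30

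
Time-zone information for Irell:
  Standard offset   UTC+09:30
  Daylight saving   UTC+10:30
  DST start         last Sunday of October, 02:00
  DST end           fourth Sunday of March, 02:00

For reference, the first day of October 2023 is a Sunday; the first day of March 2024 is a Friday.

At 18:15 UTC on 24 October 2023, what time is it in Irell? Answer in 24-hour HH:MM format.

03:45

1 October 2023 is a Sunday, so Sundays fall on 1, 8, 15, 22, 29; the last is October 29.
1 March 2024 is a Friday, so the first Sunday is March 3 and the fourth is March 24.
At the standard offset (UTC+09:30), 18:15 UTC + 9h30m = 03:45 Irell standard time (rolling into the next day, 25 October 2023).
The standard-time date in Irell, 25 October 2023, does not fall between 29 October 2023 and 24 March 2024, so daylight saving is not in effect and Irell is at UTC+09:30.
18:15 UTC + 9h30m = 03:45 local (rolling into the next day, 25 October 2023).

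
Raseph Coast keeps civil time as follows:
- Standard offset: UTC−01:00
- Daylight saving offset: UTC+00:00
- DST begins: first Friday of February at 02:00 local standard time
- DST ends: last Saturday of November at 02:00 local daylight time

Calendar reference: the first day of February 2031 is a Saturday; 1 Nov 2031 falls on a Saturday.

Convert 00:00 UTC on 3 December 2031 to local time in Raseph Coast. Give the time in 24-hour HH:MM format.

23:00

1 February 2031 is a Saturday, so the first Friday is February 7.
1 November 2031 is a Saturday, so Saturdays fall on 1, 8, 15, 22, 29; the last is November 29.
At the standard offset (UTC−01:00), 00:00 UTC − 1h = 23:00 Raseph Coast standard time (rolling into the previous day, 2 December 2031).
Daylight saving runs 7 February – 29 November; the standard-time date in Raseph Coast, 2 December 2031, is outside that window, so Raseph Coast is on standard time at UTC−01:00.
00:00 UTC − 1h = 23:00 local (rolling into the previous day, 2 December 2031).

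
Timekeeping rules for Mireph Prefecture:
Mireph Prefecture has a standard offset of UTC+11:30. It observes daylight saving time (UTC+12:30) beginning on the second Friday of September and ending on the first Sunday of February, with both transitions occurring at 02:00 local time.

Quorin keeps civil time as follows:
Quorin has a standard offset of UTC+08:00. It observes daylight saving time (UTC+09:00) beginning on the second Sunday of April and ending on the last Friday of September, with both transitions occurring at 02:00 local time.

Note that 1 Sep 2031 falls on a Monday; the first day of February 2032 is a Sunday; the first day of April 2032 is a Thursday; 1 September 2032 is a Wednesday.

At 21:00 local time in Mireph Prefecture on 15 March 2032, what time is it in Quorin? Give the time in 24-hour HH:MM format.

1 September 2031 is a Monday, so the first Friday is September 5 and the second is September 12.
1 February 2032 is a Sunday, so the first Sunday is February 1.
15 March 2032 is outside the daylight-saving period (12 September 2031 – 1 February 2032), so Mireph Prefecture is on standard time, UTC+11:30.
21:00 Mireph Prefecture − 11h30m = 09:30 UTC.
1 April 2032 is a Thursday, so the first Sunday is April 4 and the second is April 11.
1 September 2032 is a Wednesday, so Fridays fall on 3, 10, 17, 24; the last is September 24.
At the standard offset (UTC+08:00), 09:30 UTC + 8h = 17:30 Quorin standard time.
The standard-time date in Quorin, 15 March 2032, is outside the daylight-saving period (11 April – 24 September), so Quorin is on standard time, UTC+08:00.
09:30 UTC + 8h = 17:30 Quorin.

17:30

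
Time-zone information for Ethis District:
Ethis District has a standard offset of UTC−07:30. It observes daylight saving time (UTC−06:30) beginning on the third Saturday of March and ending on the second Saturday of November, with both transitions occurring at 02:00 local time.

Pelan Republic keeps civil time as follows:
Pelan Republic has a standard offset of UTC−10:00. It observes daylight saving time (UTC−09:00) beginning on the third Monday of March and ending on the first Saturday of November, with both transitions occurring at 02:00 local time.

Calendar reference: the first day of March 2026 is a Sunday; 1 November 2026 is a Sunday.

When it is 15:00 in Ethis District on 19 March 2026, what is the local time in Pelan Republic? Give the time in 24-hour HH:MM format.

1 March 2026 is a Sunday, so the first Saturday is March 7 and the third is March 21.
1 November 2026 is a Sunday, so the first Saturday is November 7 and the second is November 14.
19 March 2026 is outside the daylight-saving period (21 March – 14 November), so Ethis District is on standard time, UTC−07:30.
15:00 Ethis District + 7h30m = 22:30 UTC.
1 March 2026 is a Sunday, so the first Monday is March 2 and the third is March 16.
1 November 2026 is a Sunday, so the first Saturday is November 7.
At the standard offset (UTC−10:00), 22:30 UTC − 10h = 12:30 Pelan Republic standard time.
Daylight saving runs 16 March – 7 November; the standard-time date in Pelan Republic, 19 March 2026, is inside that window, so Pelan Republic is at UTC−09:00.
22:30 UTC − 9h = 13:30 Pelan Republic.

13:30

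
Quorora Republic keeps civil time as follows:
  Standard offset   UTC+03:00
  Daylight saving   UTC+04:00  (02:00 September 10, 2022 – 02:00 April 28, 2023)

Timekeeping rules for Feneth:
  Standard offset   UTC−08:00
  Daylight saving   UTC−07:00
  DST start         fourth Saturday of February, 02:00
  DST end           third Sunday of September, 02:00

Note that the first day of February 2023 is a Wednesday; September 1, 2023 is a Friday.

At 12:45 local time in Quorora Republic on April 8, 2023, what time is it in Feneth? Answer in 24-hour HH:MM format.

01:45

Daylight saving runs 10 September 2022 – 28 April 2023; April 8, 2023 is inside that window, so Quorora Republic is at UTC+04:00.
12:45 Quorora Republic − 4h = 08:45 UTC.
1 February 2023 is a Wednesday, so the first Saturday is February 4 and the fourth is February 25.
1 September 2023 is a Friday, so the first Sunday is September 3 and the third is September 17.
At the standard offset (UTC−08:00), 08:45 UTC − 8h = 00:45 Feneth standard time.
Daylight saving runs 25 February – 17 September; the standard-time date in Feneth, April 8, 2023, is inside that window, so Feneth is at UTC−07:00.
08:45 UTC − 7h = 01:45 Feneth.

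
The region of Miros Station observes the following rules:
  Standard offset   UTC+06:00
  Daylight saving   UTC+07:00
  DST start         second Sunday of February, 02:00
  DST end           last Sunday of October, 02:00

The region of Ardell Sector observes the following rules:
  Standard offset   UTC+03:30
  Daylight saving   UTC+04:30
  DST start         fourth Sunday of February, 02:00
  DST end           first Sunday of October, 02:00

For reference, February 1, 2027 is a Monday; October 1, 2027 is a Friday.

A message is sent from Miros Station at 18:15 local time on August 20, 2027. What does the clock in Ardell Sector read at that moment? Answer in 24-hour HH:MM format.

1 February 2027 is a Monday, so the first Sunday is February 7 and the second is February 14.
1 October 2027 is a Friday, so Sundays fall on 3, 10, 17, 24, 31; the last is October 31.
August 20, 2027 lies within the daylight-saving period (14 February – 31 October), so Miros Station is on daylight time, UTC+07:00.
18:15 Miros Station − 7h = 11:15 UTC.
1 February 2027 is a Monday, so the first Sunday is February 7 and the fourth is February 28.
1 October 2027 is a Friday, so the first Sunday is October 3.
At the standard offset (UTC+03:30), 11:15 UTC + 3h30m = 14:45 Ardell Sector standard time.
The standard-time date in Ardell Sector, August 20, 2027, lies within the daylight-saving period (28 February – 3 October), so Ardell Sector is on daylight time, UTC+04:30.
11:15 UTC + 4h30m = 15:45 Ardell Sector.

15:45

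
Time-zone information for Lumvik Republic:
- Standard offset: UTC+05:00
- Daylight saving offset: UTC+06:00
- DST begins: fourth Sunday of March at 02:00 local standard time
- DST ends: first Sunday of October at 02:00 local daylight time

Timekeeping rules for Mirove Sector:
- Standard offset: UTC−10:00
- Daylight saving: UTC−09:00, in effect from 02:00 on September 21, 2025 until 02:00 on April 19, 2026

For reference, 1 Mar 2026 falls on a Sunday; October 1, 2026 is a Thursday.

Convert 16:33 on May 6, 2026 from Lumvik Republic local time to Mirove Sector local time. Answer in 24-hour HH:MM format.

1 March 2026 is a Sunday, so the first Sunday is March 1 and the fourth is March 22.
1 October 2026 is a Thursday, so the first Sunday is October 4.
May 6, 2026 falls between 22 March and 4 October, so daylight saving is in effect and Lumvik Republic is at UTC+06:00.
16:33 Lumvik Republic − 6h = 10:33 UTC.
At the standard offset (UTC−10:00), 10:33 UTC − 10h = 00:33 Mirove Sector standard time.
Daylight saving runs 21 September 2025 – 19 April 2026; the standard-time date in Mirove Sector, May 6, 2026, is outside that window, so Mirove Sector is on standard time at UTC−10:00.
10:33 UTC − 10h = 00:33 Mirove Sector.

00:33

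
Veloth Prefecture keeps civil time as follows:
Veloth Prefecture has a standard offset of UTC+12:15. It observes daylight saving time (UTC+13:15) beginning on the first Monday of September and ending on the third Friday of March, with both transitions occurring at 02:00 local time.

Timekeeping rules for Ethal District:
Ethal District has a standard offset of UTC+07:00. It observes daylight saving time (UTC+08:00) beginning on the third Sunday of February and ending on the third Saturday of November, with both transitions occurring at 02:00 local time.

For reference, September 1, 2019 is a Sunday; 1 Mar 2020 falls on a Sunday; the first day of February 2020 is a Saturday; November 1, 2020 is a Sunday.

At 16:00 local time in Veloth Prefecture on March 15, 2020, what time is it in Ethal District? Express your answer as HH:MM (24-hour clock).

1 September 2019 is a Sunday, so the first Monday is September 2.
1 March 2020 is a Sunday, so the first Friday is March 6 and the third is March 20.
March 15, 2020 falls between 2 September 2019 and 20 March 2020, so daylight saving is in effect and Veloth Prefecture is at UTC+13:15.
16:00 Veloth Prefecture − 13h15m = 02:45 UTC.
1 February 2020 is a Saturday, so the first Sunday is February 2 and the third is February 16.
1 November 2020 is a Sunday, so the first Saturday is November 7 and the third is November 21.
At the standard offset (UTC+07:00), 02:45 UTC + 7h = 09:45 Ethal District standard time.
The standard-time date in Ethal District, March 15, 2020, falls between 16 February and 21 November, so daylight saving is in effect and Ethal District is at UTC+08:00.
02:45 UTC + 8h = 10:45 Ethal District.

10:45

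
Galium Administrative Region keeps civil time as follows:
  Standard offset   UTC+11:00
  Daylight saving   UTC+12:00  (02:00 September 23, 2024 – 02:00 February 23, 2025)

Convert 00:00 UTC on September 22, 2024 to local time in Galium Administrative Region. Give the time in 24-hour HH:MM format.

11:00

At the standard offset (UTC+11:00), 00:00 UTC + 11h = 11:00 Galium Administrative Region standard time.
The standard-time date in Galium Administrative Region, September 22, 2024, does not fall between 23 September 2024 and 23 February 2025, so daylight saving is not in effect and Galium Administrative Region is at UTC+11:00.
00:00 UTC + 11h = 11:00 local.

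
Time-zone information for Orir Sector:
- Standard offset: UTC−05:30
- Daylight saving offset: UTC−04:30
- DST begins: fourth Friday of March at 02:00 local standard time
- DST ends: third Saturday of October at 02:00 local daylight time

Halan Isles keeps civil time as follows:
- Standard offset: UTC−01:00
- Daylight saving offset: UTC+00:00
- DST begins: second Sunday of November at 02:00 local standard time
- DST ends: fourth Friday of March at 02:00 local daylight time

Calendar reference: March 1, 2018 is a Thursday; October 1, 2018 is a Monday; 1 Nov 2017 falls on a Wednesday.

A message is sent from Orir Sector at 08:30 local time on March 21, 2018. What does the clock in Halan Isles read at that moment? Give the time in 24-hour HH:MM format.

14:00

1 March 2018 is a Thursday, so the first Friday is March 2 and the fourth is March 23.
1 October 2018 is a Monday, so the first Saturday is October 6 and the third is October 20.
March 21, 2018 does not fall between 23 March and 20 October, so daylight saving is not in effect and Orir Sector is at UTC−05:30.
08:30 Orir Sector + 5h30m = 14:00 UTC.
1 November 2017 is a Wednesday, so the first Sunday is November 5 and the second is November 12.
1 March 2018 is a Thursday, so the first Friday is March 2 and the fourth is March 23.
At the standard offset (UTC−01:00), 14:00 UTC − 1h = 13:00 Halan Isles standard time.
The standard-time date in Halan Isles, March 21, 2018, falls between 12 November 2017 and 23 March 2018, so daylight saving is in effect and Halan Isles is at UTC+00:00.
14:00 UTC + 0h = 14:00 Halan Isles.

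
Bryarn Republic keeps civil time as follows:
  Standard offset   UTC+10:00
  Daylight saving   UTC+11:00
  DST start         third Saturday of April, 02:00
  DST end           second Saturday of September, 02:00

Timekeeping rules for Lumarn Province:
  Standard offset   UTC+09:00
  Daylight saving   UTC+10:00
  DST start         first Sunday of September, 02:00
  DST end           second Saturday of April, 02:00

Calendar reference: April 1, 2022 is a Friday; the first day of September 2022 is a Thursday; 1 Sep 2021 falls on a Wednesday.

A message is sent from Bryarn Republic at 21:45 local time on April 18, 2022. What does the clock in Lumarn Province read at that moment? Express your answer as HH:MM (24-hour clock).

19:45

1 April 2022 is a Friday, so the first Saturday is April 2 and the third is April 16.
1 September 2022 is a Thursday, so the first Saturday is September 3 and the second is September 10.
Daylight saving runs 16 April – 10 September; April 18, 2022 is inside that window, so Bryarn Republic is at UTC+11:00.
21:45 Bryarn Republic − 11h = 10:45 UTC.
1 September 2021 is a Wednesday, so the first Sunday is September 5.
1 April 2022 is a Friday, so the first Saturday is April 2 and the second is April 9.
At the standard offset (UTC+09:00), 10:45 UTC + 9h = 19:45 Lumarn Province standard time.
Daylight saving runs 5 September 2021 – 9 April 2022; the standard-time date in Lumarn Province, April 18, 2022, is outside that window, so Lumarn Province is on standard time at UTC+09:00.
10:45 UTC + 9h = 19:45 Lumarn Province.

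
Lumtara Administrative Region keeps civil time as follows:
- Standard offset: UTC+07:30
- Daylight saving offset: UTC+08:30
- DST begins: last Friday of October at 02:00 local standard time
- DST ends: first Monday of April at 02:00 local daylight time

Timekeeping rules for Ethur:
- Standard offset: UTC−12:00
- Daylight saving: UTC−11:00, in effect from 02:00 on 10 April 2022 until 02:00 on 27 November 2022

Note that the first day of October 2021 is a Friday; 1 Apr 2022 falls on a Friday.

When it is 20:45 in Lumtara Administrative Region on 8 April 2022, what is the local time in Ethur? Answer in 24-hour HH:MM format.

1 October 2021 is a Friday, so Fridays fall on 1, 8, 15, 22, 29; the last is October 29.
1 April 2022 is a Friday, so the first Monday is April 4.
Daylight saving runs 29 October 2021 – 4 April 2022; 8 April 2022 is outside that window, so Lumtara Administrative Region is on standard time at UTC+07:30.
20:45 Lumtara Administrative Region − 7h30m = 13:15 UTC.
At the standard offset (UTC−12:00), 13:15 UTC − 12h = 01:15 Ethur standard time.
The standard-time date in Ethur, 8 April 2022, does not fall between 10 April and 27 November, so daylight saving is not in effect and Ethur is at UTC−12:00.
13:15 UTC − 12h = 01:15 Ethur.

01:15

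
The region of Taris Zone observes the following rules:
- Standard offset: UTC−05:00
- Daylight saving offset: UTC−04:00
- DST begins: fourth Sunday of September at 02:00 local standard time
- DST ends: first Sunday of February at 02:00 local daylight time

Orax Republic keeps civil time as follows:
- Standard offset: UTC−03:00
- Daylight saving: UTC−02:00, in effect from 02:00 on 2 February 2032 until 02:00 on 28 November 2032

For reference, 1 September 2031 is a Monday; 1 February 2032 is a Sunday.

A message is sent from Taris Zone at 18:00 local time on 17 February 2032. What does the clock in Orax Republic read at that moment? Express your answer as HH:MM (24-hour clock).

21:00

1 September 2031 is a Monday, so the first Sunday is September 7 and the fourth is September 28.
1 February 2032 is a Sunday, so the first Sunday is February 1.
Daylight saving runs 28 September 2031 – 1 February 2032; 17 February 2032 is outside that window, so Taris Zone is on standard time at UTC−05:00.
18:00 Taris Zone + 5h = 23:00 UTC.
At the standard offset (UTC−03:00), 23:00 UTC − 3h = 20:00 Orax Republic standard time.
Daylight saving runs 2 February – 28 November; the standard-time date in Orax Republic, 17 February 2032, is inside that window, so Orax Republic is at UTC−02:00.
23:00 UTC − 2h = 21:00 Orax Republic.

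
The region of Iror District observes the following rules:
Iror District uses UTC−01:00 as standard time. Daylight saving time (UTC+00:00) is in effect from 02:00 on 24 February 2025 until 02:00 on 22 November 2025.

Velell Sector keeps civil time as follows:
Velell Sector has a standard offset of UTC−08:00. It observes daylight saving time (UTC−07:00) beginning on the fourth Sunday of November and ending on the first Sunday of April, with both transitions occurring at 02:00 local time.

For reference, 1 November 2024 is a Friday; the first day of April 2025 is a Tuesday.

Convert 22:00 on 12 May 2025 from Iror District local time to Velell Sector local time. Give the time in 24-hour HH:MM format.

14:00

Daylight saving runs 24 February – 22 November; 12 May 2025 is inside that window, so Iror District is at UTC+00:00.
22:00 Iror District − 0h = 22:00 UTC.
1 November 2024 is a Friday, so the first Sunday is November 3 and the fourth is November 24.
1 April 2025 is a Tuesday, so the first Sunday is April 6.
At the standard offset (UTC−08:00), 22:00 UTC − 8h = 14:00 Velell Sector standard time.
The standard-time date in Velell Sector, 12 May 2025, does not fall between 24 November 2024 and 6 April 2025, so daylight saving is not in effect and Velell Sector is at UTC−08:00.
22:00 UTC − 8h = 14:00 Velell Sector.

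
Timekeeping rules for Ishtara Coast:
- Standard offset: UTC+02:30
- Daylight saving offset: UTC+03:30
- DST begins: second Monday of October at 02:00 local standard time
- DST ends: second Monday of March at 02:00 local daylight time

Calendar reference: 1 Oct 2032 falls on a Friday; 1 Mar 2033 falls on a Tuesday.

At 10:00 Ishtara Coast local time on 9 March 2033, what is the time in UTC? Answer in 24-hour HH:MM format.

06:30

1 October 2032 is a Friday, so the first Monday is October 4 and the second is October 11.
1 March 2033 is a Tuesday, so the first Monday is March 7 and the second is March 14.
Daylight saving runs 11 October 2032 – 14 March 2033; 9 March 2033 is inside that window, so Ishtara Coast is at UTC+03:30.
10:00 local − 3h30m = 06:30 UTC.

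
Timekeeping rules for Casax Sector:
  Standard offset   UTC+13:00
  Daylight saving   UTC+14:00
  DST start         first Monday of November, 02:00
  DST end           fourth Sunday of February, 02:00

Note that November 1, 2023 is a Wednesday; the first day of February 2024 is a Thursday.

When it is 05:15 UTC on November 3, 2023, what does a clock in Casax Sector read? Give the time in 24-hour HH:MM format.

18:15

1 November 2023 is a Wednesday, so the first Monday is November 6.
1 February 2024 is a Thursday, so the first Sunday is February 4 and the fourth is February 25.
At the standard offset (UTC+13:00), 05:15 UTC + 13h = 18:15 Casax Sector standard time.
The standard-time date in Casax Sector, November 3, 2023, does not fall between 6 November 2023 and 25 February 2024, so daylight saving is not in effect and Casax Sector is at UTC+13:00.
05:15 UTC + 13h = 18:15 local.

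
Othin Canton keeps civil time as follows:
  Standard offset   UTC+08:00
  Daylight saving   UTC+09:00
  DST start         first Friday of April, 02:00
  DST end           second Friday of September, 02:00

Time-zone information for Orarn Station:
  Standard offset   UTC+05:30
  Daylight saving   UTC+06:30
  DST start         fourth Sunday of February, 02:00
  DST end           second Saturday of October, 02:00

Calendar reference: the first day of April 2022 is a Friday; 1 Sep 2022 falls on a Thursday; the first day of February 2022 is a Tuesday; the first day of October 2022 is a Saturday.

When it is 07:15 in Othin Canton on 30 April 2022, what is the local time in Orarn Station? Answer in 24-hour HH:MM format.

1 April 2022 is a Friday, so the first Friday is April 1.
1 September 2022 is a Thursday, so the first Friday is September 2 and the second is September 9.
30 April 2022 lies within the daylight-saving period (1 April – 9 September), so Othin Canton is on daylight time, UTC+09:00.
07:15 Othin Canton − 9h = 22:15 UTC (rolling into the previous day, 29 April 2022).
1 February 2022 is a Tuesday, so the first Sunday is February 6 and the fourth is February 27.
1 October 2022 is a Saturday, so the first Saturday is October 1 and the second is October 8.
At the standard offset (UTC+05:30), 22:15 UTC + 5h30m = 03:45 Orarn Station standard time (rolling into the next day, 30 April 2022).
The standard-time date in Orarn Station, 30 April 2022, lies within the daylight-saving period (27 February – 8 October), so Orarn Station is on daylight time, UTC+06:30.
22:15 UTC + 6h30m = 04:45 Orarn Station (rolling into the next day, 30 April 2022).

04:45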